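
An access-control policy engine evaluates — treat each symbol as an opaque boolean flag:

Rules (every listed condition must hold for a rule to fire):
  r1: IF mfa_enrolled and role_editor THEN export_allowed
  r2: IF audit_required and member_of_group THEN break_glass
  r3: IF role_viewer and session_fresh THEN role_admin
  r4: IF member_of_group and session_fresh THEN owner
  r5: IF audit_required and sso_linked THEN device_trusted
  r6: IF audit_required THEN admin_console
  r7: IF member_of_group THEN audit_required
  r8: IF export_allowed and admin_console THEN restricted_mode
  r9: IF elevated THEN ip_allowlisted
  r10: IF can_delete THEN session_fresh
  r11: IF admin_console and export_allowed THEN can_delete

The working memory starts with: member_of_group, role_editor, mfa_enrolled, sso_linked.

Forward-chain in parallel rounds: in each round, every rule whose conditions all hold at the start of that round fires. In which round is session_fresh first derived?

4

Round 1: r1 [IF mfa_enrolled and role_editor THEN export_allowed]; r7 [IF member_of_group THEN audit_required]. New: export_allowed, audit_required.
Round 2: r2 [IF audit_required and member_of_group THEN break_glass]; r5 [IF audit_required and sso_linked THEN device_trusted]; r6 [IF audit_required THEN admin_console]. New: break_glass, device_trusted, admin_console.
Round 3: r8 [IF export_allowed and admin_console THEN restricted_mode]; r11 [IF admin_console and export_allowed THEN can_delete]. New: restricted_mode, can_delete.
Round 4: r10 [IF can_delete THEN session_fresh]. New: session_fresh.
session_fresh first appears in round 4.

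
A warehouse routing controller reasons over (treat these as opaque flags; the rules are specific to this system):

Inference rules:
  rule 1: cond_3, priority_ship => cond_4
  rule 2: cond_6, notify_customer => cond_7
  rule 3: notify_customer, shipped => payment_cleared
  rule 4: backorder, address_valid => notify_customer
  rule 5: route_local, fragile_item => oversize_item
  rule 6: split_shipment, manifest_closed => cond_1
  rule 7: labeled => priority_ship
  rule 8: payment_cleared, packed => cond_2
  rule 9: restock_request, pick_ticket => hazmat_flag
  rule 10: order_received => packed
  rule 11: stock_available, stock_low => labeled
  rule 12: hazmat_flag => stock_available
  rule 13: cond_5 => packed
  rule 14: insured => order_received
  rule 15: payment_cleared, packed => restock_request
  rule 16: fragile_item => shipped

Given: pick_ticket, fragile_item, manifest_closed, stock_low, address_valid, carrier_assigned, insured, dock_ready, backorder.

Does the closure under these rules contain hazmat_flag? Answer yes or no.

yes

[1] rule 4 [backorder, address_valid => notify_customer]; rule 14 [insured => order_received]; rule 16 [fragile_item => shipped]. ⇒ new: notify_customer, order_received, shipped.
[2] rule 3 [notify_customer, shipped => payment_cleared]; rule 10 [order_received => packed]. ⇒ new: payment_cleared, packed.
[3] rule 8 [payment_cleared, packed => cond_2]; rule 15 [payment_cleared, packed => restock_request]. ⇒ new: cond_2, restock_request.
[4] rule 9 [restock_request, pick_ticket => hazmat_flag]. ⇒ new: hazmat_flag.
[5] rule 12 [hazmat_flag => stock_available]. ⇒ new: stock_available.
[6] rule 11 [stock_available, stock_low => labeled]. ⇒ new: labeled.
[7] rule 7 [labeled => priority_ship]. ⇒ new: priority_ship.
hazmat_flag appears in round 4, so it is derivable.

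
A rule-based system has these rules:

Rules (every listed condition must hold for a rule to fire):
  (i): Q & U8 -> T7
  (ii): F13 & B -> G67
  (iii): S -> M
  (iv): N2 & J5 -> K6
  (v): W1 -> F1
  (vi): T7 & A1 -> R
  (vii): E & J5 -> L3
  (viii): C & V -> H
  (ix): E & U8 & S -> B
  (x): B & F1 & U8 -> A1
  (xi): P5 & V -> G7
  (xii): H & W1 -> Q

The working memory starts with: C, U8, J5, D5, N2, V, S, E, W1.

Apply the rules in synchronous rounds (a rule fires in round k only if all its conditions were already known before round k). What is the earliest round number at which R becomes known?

Round 1: (iii) [S -> M]; (iv) [N2 & J5 -> K6]; (v) [W1 -> F1]; (vii) [E & J5 -> L3]; (viii) [C & V -> H]; (ix) [E & U8 & S -> B]. Adds M, K6, F1, L3, H, B.
Round 2: (x) [B & F1 & U8 -> A1]; (xii) [H & W1 -> Q]. Adds A1, Q.
Round 3: (i) [Q & U8 -> T7]. Adds T7.
Round 4: (vi) [T7 & A1 -> R]. Adds R.
R first appears in round 4.

4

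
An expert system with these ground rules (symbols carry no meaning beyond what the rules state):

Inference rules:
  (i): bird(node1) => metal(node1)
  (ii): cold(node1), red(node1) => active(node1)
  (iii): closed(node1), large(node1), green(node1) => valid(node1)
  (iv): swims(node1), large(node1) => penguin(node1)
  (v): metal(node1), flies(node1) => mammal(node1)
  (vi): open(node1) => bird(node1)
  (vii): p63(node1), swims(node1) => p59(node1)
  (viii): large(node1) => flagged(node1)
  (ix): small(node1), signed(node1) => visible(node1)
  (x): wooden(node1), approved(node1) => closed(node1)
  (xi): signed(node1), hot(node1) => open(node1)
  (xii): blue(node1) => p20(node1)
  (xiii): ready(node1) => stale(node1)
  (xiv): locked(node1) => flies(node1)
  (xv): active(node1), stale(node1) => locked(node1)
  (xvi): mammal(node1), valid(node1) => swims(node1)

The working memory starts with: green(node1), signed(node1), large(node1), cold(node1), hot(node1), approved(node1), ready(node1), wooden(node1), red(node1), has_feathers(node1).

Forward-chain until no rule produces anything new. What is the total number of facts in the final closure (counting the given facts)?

Round 1 fires (ii), (viii), (x), (xi), (xiii), giving active(node1), flagged(node1), closed(node1), open(node1), stale(node1).
Round 2 fires (iii), (vi), (xv), giving valid(node1), bird(node1), locked(node1).
Round 3 fires (i), (xiv), giving metal(node1), flies(node1).
Round 4 fires (v), giving mammal(node1).
Round 5 fires (xvi), giving swims(node1).
Round 6 fires (iv), giving penguin(node1).
Closure: {active(node1), approved(node1), bird(node1), closed(node1), cold(node1), flagged(node1), flies(node1), green(node1), has_feathers(node1), hot(node1), large(node1), locked(node1), mammal(node1), metal(node1), open(node1), penguin(node1), ready(node1), red(node1), signed(node1), stale(node1), swims(node1), valid(node1), wooden(node1)} — 23 facts.

23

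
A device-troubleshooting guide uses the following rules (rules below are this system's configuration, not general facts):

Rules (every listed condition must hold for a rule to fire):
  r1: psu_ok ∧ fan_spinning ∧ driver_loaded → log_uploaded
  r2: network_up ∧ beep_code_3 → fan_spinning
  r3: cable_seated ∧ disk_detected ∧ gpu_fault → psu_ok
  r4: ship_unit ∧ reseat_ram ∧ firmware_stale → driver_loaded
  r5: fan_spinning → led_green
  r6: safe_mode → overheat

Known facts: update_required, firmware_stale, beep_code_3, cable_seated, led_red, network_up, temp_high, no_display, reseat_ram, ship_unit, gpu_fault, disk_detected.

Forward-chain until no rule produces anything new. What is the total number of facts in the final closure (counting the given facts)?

[1] r2 [network_up ∧ beep_code_3 → fan_spinning]; r3 [cable_seated ∧ disk_detected ∧ gpu_fault → psu_ok]; r4 [ship_unit ∧ reseat_ram ∧ firmware_stale → driver_loaded]. ⇒ new: fan_spinning, psu_ok, driver_loaded.
[2] r1 [psu_ok ∧ fan_spinning ∧ driver_loaded → log_uploaded]; r5 [fan_spinning → led_green]. ⇒ new: log_uploaded, led_green.
Closure: {beep_code_3, cable_seated, disk_detected, driver_loaded, fan_spinning, firmware_stale, gpu_fault, led_green, led_red, log_uploaded, network_up, no_display, psu_ok, reseat_ram, ship_unit, temp_high, update_required} — 17 facts.

17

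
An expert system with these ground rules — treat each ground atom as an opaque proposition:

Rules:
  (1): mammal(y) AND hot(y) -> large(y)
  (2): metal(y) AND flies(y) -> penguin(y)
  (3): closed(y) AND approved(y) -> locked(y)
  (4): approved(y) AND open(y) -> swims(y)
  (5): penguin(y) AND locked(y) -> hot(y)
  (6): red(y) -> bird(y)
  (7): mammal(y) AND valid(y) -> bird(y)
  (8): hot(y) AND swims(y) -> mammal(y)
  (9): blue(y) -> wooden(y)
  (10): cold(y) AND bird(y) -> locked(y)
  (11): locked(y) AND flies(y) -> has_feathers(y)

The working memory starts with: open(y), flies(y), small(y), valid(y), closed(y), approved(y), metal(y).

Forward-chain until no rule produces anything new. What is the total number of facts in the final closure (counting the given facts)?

Round 1: (2) [metal(y) AND flies(y) -> penguin(y)]; (3) [closed(y) AND approved(y) -> locked(y)]; (4) [approved(y) AND open(y) -> swims(y)]. New: penguin(y), locked(y), swims(y).
Round 2: (5) [penguin(y) AND locked(y) -> hot(y)]; (11) [locked(y) AND flies(y) -> has_feathers(y)]. New: hot(y), has_feathers(y).
Round 3: (8) [hot(y) AND swims(y) -> mammal(y)]. New: mammal(y).
Round 4: (1) [mammal(y) AND hot(y) -> large(y)]; (7) [mammal(y) AND valid(y) -> bird(y)]. New: large(y), bird(y).
Closure: {approved(y), bird(y), closed(y), flies(y), has_feathers(y), hot(y), large(y), locked(y), mammal(y), metal(y), open(y), penguin(y), small(y), swims(y), valid(y)} — 15 facts.

15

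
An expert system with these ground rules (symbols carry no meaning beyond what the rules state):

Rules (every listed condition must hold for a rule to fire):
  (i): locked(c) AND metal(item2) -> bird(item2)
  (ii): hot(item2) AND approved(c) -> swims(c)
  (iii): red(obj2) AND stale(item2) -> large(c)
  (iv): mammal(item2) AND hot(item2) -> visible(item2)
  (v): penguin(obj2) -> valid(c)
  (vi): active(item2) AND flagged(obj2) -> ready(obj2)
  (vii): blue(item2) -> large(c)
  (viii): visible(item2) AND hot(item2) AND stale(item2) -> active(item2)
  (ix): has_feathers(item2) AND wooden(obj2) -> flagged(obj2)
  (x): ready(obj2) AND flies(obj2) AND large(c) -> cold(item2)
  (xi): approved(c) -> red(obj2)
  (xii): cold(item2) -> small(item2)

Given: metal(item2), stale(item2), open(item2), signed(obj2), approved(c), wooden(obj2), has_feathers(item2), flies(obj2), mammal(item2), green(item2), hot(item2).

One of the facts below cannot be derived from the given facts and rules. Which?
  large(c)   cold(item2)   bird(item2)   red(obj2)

Round 1 fires (ii), (iv), (ix), (xi), giving swims(c), visible(item2), flagged(obj2), red(obj2).
Round 2 fires (iii), (viii), giving large(c), active(item2).
Round 3 fires (vi), giving ready(obj2).
Round 4 fires (x), giving cold(item2).
Round 5 fires (xii), giving small(item2).
Derived: large(c) (round 2), cold(item2) (round 4), red(obj2) (round 1). bird(item2) never appears in any round.

bird(item2)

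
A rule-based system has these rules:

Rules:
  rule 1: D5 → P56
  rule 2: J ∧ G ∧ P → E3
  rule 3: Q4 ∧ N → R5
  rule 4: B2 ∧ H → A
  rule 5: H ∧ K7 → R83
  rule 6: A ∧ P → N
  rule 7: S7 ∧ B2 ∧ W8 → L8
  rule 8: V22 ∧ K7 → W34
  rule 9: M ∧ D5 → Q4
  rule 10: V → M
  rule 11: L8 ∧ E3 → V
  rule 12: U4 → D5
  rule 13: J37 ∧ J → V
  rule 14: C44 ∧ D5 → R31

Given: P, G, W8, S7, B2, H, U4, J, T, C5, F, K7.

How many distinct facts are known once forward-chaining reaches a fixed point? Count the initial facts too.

23

Round 1 — rule 2, rule 4, rule 5, rule 7, rule 12, derive E3, A, R83, L8, D5.
Round 2 — rule 1, rule 6, rule 11, derive P56, N, V.
Round 3 — rule 10, derive M.
Round 4 — rule 9, derive Q4.
Round 5 — rule 3, derive R5.
Closure: {A, B2, C5, D5, E3, F, G, H, J, K7, L8, M, N, P, P56, Q4, R5, R83, S7, T, U4, V, W8} — 23 facts.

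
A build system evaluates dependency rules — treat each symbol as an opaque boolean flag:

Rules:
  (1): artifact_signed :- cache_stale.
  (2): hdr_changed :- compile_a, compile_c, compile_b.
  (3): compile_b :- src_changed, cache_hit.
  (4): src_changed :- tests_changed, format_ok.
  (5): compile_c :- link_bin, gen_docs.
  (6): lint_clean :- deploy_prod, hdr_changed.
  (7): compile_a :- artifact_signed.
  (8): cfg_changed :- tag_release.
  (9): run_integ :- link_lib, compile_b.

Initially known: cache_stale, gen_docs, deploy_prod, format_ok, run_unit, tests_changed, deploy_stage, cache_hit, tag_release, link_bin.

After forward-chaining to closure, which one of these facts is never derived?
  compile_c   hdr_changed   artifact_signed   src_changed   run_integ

Round 1 — (1), (4), (5), (8), derive artifact_signed, src_changed, compile_c, cfg_changed.
Round 2 — (3), (7), derive compile_b, compile_a.
Round 3 — (2), derive hdr_changed.
Round 4 — (6), derive lint_clean.
Derived: artifact_signed (round 1), hdr_changed (round 3), compile_c (round 1), src_changed (round 1). run_integ never appears in any round.

run_integ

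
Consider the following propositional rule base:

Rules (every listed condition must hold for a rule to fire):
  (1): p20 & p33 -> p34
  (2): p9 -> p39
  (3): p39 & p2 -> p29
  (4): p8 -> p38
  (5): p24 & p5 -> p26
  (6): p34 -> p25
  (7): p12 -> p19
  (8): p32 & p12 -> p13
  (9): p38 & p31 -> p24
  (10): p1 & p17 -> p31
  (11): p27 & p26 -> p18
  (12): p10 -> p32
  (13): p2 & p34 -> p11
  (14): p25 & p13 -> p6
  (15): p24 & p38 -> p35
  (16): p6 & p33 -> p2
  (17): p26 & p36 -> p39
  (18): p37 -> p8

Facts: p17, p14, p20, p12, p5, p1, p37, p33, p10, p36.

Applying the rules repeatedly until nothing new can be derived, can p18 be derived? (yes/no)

no

[1] (1) [p20 & p33 -> p34]; (7) [p12 -> p19]; (10) [p1 & p17 -> p31]; (12) [p10 -> p32]; (18) [p37 -> p8]. ⇒ new: p34, p19, p31, p32, p8.
[2] (4) [p8 -> p38]; (6) [p34 -> p25]; (8) [p32 & p12 -> p13]. ⇒ new: p38, p25, p13.
[3] (9) [p38 & p31 -> p24]; (14) [p25 & p13 -> p6]. ⇒ new: p24, p6.
[4] (5) [p24 & p5 -> p26]; (15) [p24 & p38 -> p35]; (16) [p6 & p33 -> p2]. ⇒ new: p26, p35, p2.
[5] (13) [p2 & p34 -> p11]; (17) [p26 & p36 -> p39]. ⇒ new: p11, p39.
[6] (3) [p39 & p2 -> p29]. ⇒ new: p29.
Fixed point reached. p18 is concluded only by (11); (11) needs p27 (never derived).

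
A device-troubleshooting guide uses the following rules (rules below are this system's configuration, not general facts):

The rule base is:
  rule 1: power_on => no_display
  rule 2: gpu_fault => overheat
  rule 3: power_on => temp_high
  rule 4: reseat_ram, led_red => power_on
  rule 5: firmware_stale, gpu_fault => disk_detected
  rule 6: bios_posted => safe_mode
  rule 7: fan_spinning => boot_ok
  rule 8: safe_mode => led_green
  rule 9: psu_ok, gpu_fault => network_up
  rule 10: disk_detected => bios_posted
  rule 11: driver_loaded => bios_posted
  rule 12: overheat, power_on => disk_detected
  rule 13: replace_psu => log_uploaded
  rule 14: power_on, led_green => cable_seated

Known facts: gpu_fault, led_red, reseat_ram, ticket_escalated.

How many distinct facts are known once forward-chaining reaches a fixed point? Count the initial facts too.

13

Round 1: rule 2 [gpu_fault => overheat]; rule 4 [reseat_ram, led_red => power_on]. New: overheat, power_on.
Round 2: rule 1 [power_on => no_display]; rule 3 [power_on => temp_high]; rule 12 [overheat, power_on => disk_detected]. New: no_display, temp_high, disk_detected.
Round 3: rule 10 [disk_detected => bios_posted]. New: bios_posted.
Round 4: rule 6 [bios_posted => safe_mode]. New: safe_mode.
Round 5: rule 8 [safe_mode => led_green]. New: led_green.
Round 6: rule 14 [power_on, led_green => cable_seated]. New: cable_seated.
Closure: {bios_posted, cable_seated, disk_detected, gpu_fault, led_green, led_red, no_display, overheat, power_on, reseat_ram, safe_mode, temp_high, ticket_escalated} — 13 facts.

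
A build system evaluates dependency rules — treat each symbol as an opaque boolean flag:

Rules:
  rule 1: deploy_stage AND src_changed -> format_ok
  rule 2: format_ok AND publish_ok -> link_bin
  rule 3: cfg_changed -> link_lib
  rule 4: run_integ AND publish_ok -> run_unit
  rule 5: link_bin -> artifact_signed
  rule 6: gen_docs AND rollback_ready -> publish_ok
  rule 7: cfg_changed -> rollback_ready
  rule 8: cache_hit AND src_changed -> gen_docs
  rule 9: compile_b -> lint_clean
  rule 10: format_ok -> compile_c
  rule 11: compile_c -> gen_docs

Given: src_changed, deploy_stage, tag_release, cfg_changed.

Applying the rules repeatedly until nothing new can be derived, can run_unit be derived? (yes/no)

Round 1 fires rule 1, rule 3, rule 7, giving format_ok, link_lib, rollback_ready.
Round 2 fires rule 10, giving compile_c.
Round 3 fires rule 11, giving gen_docs.
Round 4 fires rule 6, giving publish_ok.
Round 5 fires rule 2, giving link_bin.
Round 6 fires rule 5, giving artifact_signed.
Fixed point reached. run_unit is concluded only by rule 4; rule 4 needs run_integ (never derived).

no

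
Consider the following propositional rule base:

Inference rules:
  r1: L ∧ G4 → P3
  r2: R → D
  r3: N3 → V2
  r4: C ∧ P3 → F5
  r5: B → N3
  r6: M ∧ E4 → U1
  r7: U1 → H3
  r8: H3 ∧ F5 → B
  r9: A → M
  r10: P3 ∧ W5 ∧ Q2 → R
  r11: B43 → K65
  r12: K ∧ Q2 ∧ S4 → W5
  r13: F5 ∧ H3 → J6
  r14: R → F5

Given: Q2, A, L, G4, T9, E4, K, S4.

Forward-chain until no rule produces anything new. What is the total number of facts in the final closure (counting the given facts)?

20

Round 1 — r1, r9, r12, derive P3, M, W5.
Round 2 — r6, r10, derive U1, R.
Round 3 — r2, r7, r14, derive D, H3, F5.
Round 4 — r8, r13, derive B, J6.
Round 5 — r5, derive N3.
Round 6 — r3, derive V2.
Closure: {A, B, D, E4, F5, G4, H3, J6, K, L, M, N3, P3, Q2, R, S4, T9, U1, V2, W5} — 20 facts.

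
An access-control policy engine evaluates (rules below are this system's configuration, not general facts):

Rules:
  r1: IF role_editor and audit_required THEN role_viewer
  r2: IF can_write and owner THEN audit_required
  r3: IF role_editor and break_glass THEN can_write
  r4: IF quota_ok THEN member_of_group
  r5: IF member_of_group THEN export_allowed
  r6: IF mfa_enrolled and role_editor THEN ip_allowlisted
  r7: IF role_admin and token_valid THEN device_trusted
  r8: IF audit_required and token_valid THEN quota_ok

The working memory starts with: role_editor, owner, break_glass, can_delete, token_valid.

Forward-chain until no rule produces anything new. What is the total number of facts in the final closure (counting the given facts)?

Round 1 fires r3, giving can_write.
Round 2 fires r2, giving audit_required.
Round 3 fires r1, r8, giving role_viewer, quota_ok.
Round 4 fires r4, giving member_of_group.
Round 5 fires r5, giving export_allowed.
Closure: {audit_required, break_glass, can_delete, can_write, export_allowed, member_of_group, owner, quota_ok, role_editor, role_viewer, token_valid} — 11 facts.

11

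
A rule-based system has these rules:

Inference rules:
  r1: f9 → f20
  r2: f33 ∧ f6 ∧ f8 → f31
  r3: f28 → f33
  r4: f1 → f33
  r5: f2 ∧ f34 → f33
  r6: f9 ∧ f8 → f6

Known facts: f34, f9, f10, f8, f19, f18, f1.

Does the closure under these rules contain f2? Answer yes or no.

no

Round 1: r1 [f9 → f20]; r4 [f1 → f33]; r6 [f9 ∧ f8 → f6]. New: f20, f33, f6.
Round 2: r2 [f33 ∧ f6 ∧ f8 → f31]. New: f31.
Fixed point reached. No rule has f2 as a consequent, and it is not given.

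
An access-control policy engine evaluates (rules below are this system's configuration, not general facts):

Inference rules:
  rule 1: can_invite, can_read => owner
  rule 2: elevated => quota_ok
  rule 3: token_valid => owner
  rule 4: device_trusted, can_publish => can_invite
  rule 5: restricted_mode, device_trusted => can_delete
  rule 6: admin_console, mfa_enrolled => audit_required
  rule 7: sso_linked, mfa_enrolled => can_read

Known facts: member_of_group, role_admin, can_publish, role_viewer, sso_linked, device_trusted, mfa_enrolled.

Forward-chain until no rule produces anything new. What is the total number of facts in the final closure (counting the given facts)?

Round 1: rule 4 [device_trusted, can_publish => can_invite]; rule 7 [sso_linked, mfa_enrolled => can_read]. New: can_invite, can_read.
Round 2: rule 1 [can_invite, can_read => owner]. New: owner.
Closure: {can_invite, can_publish, can_read, device_trusted, member_of_group, mfa_enrolled, owner, role_admin, role_viewer, sso_linked} — 10 facts.

10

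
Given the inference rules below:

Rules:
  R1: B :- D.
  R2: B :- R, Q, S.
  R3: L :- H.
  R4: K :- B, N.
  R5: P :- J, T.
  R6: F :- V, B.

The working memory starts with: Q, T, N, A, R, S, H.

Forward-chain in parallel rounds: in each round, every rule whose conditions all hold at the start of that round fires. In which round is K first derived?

2

Round 1: R2 [B :- R, Q, S.]; R3 [L :- H.]. New: B, L.
Round 2: R4 [K :- B, N.]. New: K.
K first appears in round 2.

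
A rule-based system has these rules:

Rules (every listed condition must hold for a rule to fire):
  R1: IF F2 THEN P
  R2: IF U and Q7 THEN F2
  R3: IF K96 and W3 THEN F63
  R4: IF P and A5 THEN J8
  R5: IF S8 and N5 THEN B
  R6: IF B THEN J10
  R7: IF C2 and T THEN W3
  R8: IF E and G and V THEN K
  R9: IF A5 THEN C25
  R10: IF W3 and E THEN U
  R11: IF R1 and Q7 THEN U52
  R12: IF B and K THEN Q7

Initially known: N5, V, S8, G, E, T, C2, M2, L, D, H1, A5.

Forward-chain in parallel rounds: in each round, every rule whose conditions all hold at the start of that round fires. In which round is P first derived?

Round 1 fires R5, R7, R8, R9, giving B, W3, K, C25.
Round 2 fires R6, R10, R12, giving J10, U, Q7.
Round 3 fires R2, giving F2.
Round 4 fires R1, giving P.
P first appears in round 4.

4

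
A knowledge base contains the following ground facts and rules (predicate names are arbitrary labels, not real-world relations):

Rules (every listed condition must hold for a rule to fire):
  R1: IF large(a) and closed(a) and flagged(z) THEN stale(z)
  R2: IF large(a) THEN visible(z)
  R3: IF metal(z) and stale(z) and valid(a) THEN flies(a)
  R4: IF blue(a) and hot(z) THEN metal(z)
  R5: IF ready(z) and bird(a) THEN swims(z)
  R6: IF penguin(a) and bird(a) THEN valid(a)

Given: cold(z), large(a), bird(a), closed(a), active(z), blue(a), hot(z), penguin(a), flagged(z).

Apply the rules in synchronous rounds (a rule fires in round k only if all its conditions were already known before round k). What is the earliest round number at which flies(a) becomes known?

2

[1] R1 [IF large(a) and closed(a) and flagged(z) THEN stale(z)]; R2 [IF large(a) THEN visible(z)]; R4 [IF blue(a) and hot(z) THEN metal(z)]; R6 [IF penguin(a) and bird(a) THEN valid(a)]. ⇒ new: stale(z), visible(z), metal(z), valid(a).
[2] R3 [IF metal(z) and stale(z) and valid(a) THEN flies(a)]. ⇒ new: flies(a).
flies(a) first appears in round 2.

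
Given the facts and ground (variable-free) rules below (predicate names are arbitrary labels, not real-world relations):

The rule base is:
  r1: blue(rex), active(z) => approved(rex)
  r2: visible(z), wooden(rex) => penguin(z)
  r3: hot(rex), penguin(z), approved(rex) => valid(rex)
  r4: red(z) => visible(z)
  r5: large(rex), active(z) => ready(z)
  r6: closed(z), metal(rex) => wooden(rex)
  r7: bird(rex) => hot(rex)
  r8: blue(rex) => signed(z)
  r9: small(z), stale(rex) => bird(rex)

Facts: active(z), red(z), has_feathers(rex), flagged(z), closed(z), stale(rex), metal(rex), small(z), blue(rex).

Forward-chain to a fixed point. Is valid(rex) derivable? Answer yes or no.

Round 1: r1 [blue(rex), active(z) => approved(rex)]; r4 [red(z) => visible(z)]; r6 [closed(z), metal(rex) => wooden(rex)]; r8 [blue(rex) => signed(z)]; r9 [small(z), stale(rex) => bird(rex)]. New: approved(rex), visible(z), wooden(rex), signed(z), bird(rex).
Round 2: r2 [visible(z), wooden(rex) => penguin(z)]; r7 [bird(rex) => hot(rex)]. New: penguin(z), hot(rex).
Round 3: r3 [hot(rex), penguin(z), approved(rex) => valid(rex)]. New: valid(rex).
valid(rex) appears in round 3, so it is derivable.

yes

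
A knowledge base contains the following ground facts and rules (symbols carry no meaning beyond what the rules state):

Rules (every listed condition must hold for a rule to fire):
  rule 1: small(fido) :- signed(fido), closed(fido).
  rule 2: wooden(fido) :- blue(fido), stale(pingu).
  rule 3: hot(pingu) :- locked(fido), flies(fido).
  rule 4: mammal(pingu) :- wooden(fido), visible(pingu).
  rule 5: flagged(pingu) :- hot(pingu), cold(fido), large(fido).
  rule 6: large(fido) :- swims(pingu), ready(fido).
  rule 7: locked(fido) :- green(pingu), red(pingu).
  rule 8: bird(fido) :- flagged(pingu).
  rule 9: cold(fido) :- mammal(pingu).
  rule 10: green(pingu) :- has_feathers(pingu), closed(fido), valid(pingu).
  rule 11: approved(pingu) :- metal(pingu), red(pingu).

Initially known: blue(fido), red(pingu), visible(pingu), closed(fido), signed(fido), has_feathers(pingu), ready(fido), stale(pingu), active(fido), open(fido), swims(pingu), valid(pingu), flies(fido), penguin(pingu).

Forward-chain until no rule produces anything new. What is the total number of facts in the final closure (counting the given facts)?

Round 1: rule 1 [small(fido) :- signed(fido), closed(fido).]; rule 2 [wooden(fido) :- blue(fido), stale(pingu).]; rule 6 [large(fido) :- swims(pingu), ready(fido).]; rule 10 [green(pingu) :- has_feathers(pingu), closed(fido), valid(pingu).]. New: small(fido), wooden(fido), large(fido), green(pingu).
Round 2: rule 4 [mammal(pingu) :- wooden(fido), visible(pingu).]; rule 7 [locked(fido) :- green(pingu), red(pingu).]. New: mammal(pingu), locked(fido).
Round 3: rule 3 [hot(pingu) :- locked(fido), flies(fido).]; rule 9 [cold(fido) :- mammal(pingu).]. New: hot(pingu), cold(fido).
Round 4: rule 5 [flagged(pingu) :- hot(pingu), cold(fido), large(fido).]. New: flagged(pingu).
Round 5: rule 8 [bird(fido) :- flagged(pingu).]. New: bird(fido).
Closure: {active(fido), bird(fido), blue(fido), closed(fido), cold(fido), flagged(pingu), flies(fido), green(pingu), has_feathers(pingu), hot(pingu), large(fido), locked(fido), mammal(pingu), open(fido), penguin(pingu), ready(fido), red(pingu), signed(fido), small(fido), stale(pingu), swims(pingu), valid(pingu), visible(pingu), wooden(fido)} — 24 facts.

24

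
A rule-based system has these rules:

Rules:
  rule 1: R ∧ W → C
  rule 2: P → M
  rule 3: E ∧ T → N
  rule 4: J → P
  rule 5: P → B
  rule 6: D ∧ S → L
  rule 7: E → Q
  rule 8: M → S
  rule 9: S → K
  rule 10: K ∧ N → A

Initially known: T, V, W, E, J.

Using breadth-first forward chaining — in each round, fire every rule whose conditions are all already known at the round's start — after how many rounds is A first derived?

5

[1] rule 3 [E ∧ T → N]; rule 4 [J → P]; rule 7 [E → Q]. ⇒ new: N, P, Q.
[2] rule 2 [P → M]; rule 5 [P → B]. ⇒ new: M, B.
[3] rule 8 [M → S]. ⇒ new: S.
[4] rule 9 [S → K]. ⇒ new: K.
[5] rule 10 [K ∧ N → A]. ⇒ new: A.
A first appears in round 5.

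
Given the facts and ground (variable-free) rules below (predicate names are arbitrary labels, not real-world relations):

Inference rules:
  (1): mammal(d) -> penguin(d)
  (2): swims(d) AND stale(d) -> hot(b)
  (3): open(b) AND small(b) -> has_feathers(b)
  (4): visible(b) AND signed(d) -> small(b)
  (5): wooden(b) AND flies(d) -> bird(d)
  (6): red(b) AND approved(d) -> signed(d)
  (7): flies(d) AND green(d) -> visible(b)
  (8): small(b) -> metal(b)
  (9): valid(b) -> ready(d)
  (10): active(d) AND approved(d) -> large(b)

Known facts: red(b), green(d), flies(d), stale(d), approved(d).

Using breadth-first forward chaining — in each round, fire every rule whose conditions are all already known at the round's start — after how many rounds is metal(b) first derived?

[1] (6) [red(b) AND approved(d) -> signed(d)]; (7) [flies(d) AND green(d) -> visible(b)]. ⇒ new: signed(d), visible(b).
[2] (4) [visible(b) AND signed(d) -> small(b)]. ⇒ new: small(b).
[3] (8) [small(b) -> metal(b)]. ⇒ new: metal(b).
metal(b) first appears in round 3.

3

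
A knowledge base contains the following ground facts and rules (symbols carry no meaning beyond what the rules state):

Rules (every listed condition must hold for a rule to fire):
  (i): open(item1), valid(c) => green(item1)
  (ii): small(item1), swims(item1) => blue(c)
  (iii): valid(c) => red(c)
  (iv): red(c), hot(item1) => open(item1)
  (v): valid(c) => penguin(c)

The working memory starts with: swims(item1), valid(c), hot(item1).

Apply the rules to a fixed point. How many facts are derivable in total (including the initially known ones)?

Round 1 fires (iii), (v), giving red(c), penguin(c).
Round 2 fires (iv), giving open(item1).
Round 3 fires (i), giving green(item1).
Closure: {green(item1), hot(item1), open(item1), penguin(c), red(c), swims(item1), valid(c)} — 7 facts.

7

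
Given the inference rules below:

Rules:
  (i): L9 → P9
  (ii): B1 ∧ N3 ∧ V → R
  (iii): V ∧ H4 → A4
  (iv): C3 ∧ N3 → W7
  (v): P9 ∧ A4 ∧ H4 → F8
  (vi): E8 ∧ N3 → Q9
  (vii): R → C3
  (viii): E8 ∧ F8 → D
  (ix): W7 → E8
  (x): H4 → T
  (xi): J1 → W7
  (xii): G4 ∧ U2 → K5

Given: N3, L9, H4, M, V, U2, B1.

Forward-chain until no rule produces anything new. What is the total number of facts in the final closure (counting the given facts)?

17

Round 1: (i) [L9 → P9]; (ii) [B1 ∧ N3 ∧ V → R]; (iii) [V ∧ H4 → A4]; (x) [H4 → T]. New: P9, R, A4, T.
Round 2: (v) [P9 ∧ A4 ∧ H4 → F8]; (vii) [R → C3]. New: F8, C3.
Round 3: (iv) [C3 ∧ N3 → W7]. New: W7.
Round 4: (ix) [W7 → E8]. New: E8.
Round 5: (vi) [E8 ∧ N3 → Q9]; (viii) [E8 ∧ F8 → D]. New: Q9, D.
Closure: {A4, B1, C3, D, E8, F8, H4, L9, M, N3, P9, Q9, R, T, U2, V, W7} — 17 facts.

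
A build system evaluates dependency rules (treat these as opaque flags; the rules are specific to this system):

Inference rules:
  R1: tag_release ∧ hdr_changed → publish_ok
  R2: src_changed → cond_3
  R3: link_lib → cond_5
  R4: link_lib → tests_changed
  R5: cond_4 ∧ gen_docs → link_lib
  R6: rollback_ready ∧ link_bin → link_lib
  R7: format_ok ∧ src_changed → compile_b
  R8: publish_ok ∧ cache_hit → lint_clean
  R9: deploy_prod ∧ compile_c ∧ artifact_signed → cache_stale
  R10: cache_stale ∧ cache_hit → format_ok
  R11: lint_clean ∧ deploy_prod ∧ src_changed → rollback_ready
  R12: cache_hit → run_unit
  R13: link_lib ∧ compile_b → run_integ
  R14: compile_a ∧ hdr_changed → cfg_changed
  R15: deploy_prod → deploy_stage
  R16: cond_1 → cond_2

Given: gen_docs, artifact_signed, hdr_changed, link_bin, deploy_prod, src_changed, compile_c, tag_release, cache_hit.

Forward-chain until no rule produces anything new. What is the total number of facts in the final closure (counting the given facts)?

22

Round 1 — R1, R2, R9, R12, R15, derive publish_ok, cond_3, cache_stale, run_unit, deploy_stage.
Round 2 — R8, R10, derive lint_clean, format_ok.
Round 3 — R7, R11, derive compile_b, rollback_ready.
Round 4 — R6, derive link_lib.
Round 5 — R3, R4, R13, derive cond_5, tests_changed, run_integ.
Closure: {artifact_signed, cache_hit, cache_stale, compile_b, compile_c, cond_3, cond_5, deploy_prod, deploy_stage, format_ok, gen_docs, hdr_changed, link_bin, link_lib, lint_clean, publish_ok, rollback_ready, run_integ, run_unit, src_changed, tag_release, tests_changed} — 22 facts.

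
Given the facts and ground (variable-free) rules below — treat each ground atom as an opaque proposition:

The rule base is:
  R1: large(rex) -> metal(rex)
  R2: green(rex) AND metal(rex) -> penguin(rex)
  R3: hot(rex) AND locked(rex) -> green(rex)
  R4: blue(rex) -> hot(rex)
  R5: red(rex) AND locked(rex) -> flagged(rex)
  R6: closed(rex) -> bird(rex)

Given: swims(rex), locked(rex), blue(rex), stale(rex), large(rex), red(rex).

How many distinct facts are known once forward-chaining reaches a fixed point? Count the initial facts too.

11

Round 1: R1 [large(rex) -> metal(rex)]; R4 [blue(rex) -> hot(rex)]; R5 [red(rex) AND locked(rex) -> flagged(rex)]. New: metal(rex), hot(rex), flagged(rex).
Round 2: R3 [hot(rex) AND locked(rex) -> green(rex)]. New: green(rex).
Round 3: R2 [green(rex) AND metal(rex) -> penguin(rex)]. New: penguin(rex).
Closure: {blue(rex), flagged(rex), green(rex), hot(rex), large(rex), locked(rex), metal(rex), penguin(rex), red(rex), stale(rex), swims(rex)} — 11 facts.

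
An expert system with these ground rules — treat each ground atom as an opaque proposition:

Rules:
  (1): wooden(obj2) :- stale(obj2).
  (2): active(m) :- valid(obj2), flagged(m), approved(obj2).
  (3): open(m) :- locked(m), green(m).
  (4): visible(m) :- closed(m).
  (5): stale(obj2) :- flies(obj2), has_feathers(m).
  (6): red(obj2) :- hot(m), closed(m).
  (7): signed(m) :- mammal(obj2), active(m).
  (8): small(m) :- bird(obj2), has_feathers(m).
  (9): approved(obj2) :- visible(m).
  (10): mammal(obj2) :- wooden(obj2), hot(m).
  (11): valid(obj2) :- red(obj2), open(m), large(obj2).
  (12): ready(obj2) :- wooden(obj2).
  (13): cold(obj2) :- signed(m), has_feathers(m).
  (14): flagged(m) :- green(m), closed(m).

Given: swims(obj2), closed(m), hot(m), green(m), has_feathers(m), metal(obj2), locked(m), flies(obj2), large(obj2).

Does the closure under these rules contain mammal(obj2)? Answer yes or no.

[1] (3) [open(m) :- locked(m), green(m).]; (4) [visible(m) :- closed(m).]; (5) [stale(obj2) :- flies(obj2), has_feathers(m).]; (6) [red(obj2) :- hot(m), closed(m).]; (14) [flagged(m) :- green(m), closed(m).]. ⇒ new: open(m), visible(m), stale(obj2), red(obj2), flagged(m).
[2] (1) [wooden(obj2) :- stale(obj2).]; (9) [approved(obj2) :- visible(m).]; (11) [valid(obj2) :- red(obj2), open(m), large(obj2).]. ⇒ new: wooden(obj2), approved(obj2), valid(obj2).
[3] (2) [active(m) :- valid(obj2), flagged(m), approved(obj2).]; (10) [mammal(obj2) :- wooden(obj2), hot(m).]; (12) [ready(obj2) :- wooden(obj2).]. ⇒ new: active(m), mammal(obj2), ready(obj2).
[4] (7) [signed(m) :- mammal(obj2), active(m).]. ⇒ new: signed(m).
[5] (13) [cold(obj2) :- signed(m), has_feathers(m).]. ⇒ new: cold(obj2).
mammal(obj2) appears in round 3, so it is derivable.

yes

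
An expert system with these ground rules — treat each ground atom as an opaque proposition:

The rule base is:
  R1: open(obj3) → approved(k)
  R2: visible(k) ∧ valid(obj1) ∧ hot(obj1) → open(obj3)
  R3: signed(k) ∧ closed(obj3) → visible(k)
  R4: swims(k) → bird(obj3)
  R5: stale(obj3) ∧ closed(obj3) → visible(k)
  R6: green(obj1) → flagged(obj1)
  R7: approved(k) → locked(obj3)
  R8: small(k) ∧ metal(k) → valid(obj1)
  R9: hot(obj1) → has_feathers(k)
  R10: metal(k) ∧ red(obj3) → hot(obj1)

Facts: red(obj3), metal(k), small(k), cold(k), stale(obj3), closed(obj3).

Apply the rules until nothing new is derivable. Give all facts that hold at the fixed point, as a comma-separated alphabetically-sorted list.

Round 1 — R5, R8, R10, derive visible(k), valid(obj1), hot(obj1).
Round 2 — R2, R9, derive open(obj3), has_feathers(k).
Round 3 — R1, derive approved(k).
Round 4 — R7, derive locked(obj3).

approved(k), closed(obj3), cold(k), has_feathers(k), hot(obj1), locked(obj3), metal(k), open(obj3), red(obj3), small(k), stale(obj3), valid(obj1), visible(k)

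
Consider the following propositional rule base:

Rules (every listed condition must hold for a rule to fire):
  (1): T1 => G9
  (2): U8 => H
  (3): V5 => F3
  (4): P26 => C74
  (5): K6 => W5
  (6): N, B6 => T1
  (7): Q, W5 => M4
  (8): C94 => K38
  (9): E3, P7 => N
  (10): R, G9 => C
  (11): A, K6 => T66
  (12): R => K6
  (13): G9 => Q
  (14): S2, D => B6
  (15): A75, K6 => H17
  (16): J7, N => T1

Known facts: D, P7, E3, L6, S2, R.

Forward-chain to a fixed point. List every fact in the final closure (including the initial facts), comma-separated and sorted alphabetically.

B6, C, D, E3, G9, K6, L6, M4, N, P7, Q, R, S2, T1, W5

Round 1 — (9), (12), (14), derive N, K6, B6.
Round 2 — (5), (6), derive W5, T1.
Round 3 — (1), derive G9.
Round 4 — (10), (13), derive C, Q.
Round 5 — (7), derive M4.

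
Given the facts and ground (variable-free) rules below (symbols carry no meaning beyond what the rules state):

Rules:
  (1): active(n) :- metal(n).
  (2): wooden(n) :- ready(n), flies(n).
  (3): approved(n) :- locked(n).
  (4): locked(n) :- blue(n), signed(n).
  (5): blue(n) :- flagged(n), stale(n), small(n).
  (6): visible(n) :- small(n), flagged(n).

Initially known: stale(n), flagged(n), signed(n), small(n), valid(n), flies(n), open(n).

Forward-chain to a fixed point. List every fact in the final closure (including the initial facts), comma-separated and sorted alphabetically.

approved(n), blue(n), flagged(n), flies(n), locked(n), open(n), signed(n), small(n), stale(n), valid(n), visible(n)

Round 1 fires (5), (6), giving blue(n), visible(n).
Round 2 fires (4), giving locked(n).
Round 3 fires (3), giving approved(n).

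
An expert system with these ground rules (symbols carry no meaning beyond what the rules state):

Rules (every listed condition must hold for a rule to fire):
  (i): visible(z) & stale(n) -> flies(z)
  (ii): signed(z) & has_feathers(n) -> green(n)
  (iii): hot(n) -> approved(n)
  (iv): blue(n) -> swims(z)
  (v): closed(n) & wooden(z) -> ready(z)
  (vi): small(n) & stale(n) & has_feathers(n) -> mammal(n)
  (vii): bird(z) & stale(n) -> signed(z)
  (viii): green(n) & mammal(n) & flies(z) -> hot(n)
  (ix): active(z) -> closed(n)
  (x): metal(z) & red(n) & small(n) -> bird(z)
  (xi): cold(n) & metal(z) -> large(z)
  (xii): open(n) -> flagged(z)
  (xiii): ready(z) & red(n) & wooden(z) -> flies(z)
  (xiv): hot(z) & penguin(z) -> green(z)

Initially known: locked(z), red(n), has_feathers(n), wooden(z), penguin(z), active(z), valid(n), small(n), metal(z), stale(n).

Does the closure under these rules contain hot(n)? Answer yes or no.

yes

Round 1 fires (vi), (ix), (x), giving mammal(n), closed(n), bird(z).
Round 2 fires (v), (vii), giving ready(z), signed(z).
Round 3 fires (ii), (xiii), giving green(n), flies(z).
Round 4 fires (viii), giving hot(n).
Round 5 fires (iii), giving approved(n).
hot(n) appears in round 4, so it is derivable.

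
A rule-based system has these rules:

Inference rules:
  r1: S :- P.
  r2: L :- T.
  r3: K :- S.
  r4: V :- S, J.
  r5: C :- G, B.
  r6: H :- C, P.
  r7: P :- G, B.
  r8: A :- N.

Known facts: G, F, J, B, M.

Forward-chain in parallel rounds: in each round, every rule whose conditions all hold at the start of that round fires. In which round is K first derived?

3

Round 1 — r5, r7, derive C, P.
Round 2 — r1, r6, derive S, H.
Round 3 — r3, r4, derive K, V.
K first appears in round 3.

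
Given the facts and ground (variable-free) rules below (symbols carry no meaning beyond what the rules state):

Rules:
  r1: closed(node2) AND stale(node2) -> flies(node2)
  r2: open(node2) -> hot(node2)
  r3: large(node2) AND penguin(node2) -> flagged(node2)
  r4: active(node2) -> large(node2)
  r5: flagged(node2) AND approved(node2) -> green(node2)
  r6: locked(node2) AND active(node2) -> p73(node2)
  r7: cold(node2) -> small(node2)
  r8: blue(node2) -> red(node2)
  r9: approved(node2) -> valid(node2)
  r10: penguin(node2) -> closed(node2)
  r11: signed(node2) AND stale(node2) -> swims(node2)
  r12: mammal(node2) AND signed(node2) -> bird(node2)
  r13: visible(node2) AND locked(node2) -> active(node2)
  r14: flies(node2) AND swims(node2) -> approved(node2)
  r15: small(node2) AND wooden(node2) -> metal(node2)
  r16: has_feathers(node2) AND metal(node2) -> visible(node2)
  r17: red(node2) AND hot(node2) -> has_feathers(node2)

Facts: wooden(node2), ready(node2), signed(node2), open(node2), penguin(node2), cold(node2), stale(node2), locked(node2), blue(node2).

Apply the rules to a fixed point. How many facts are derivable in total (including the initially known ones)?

25

Round 1: r2 [open(node2) -> hot(node2)]; r7 [cold(node2) -> small(node2)]; r8 [blue(node2) -> red(node2)]; r10 [penguin(node2) -> closed(node2)]; r11 [signed(node2) AND stale(node2) -> swims(node2)]. New: hot(node2), small(node2), red(node2), closed(node2), swims(node2).
Round 2: r1 [closed(node2) AND stale(node2) -> flies(node2)]; r15 [small(node2) AND wooden(node2) -> metal(node2)]; r17 [red(node2) AND hot(node2) -> has_feathers(node2)]. New: flies(node2), metal(node2), has_feathers(node2).
Round 3: r14 [flies(node2) AND swims(node2) -> approved(node2)]; r16 [has_feathers(node2) AND metal(node2) -> visible(node2)]. New: approved(node2), visible(node2).
Round 4: r9 [approved(node2) -> valid(node2)]; r13 [visible(node2) AND locked(node2) -> active(node2)]. New: valid(node2), active(node2).
Round 5: r4 [active(node2) -> large(node2)]; r6 [locked(node2) AND active(node2) -> p73(node2)]. New: large(node2), p73(node2).
Round 6: r3 [large(node2) AND penguin(node2) -> flagged(node2)]. New: flagged(node2).
Round 7: r5 [flagged(node2) AND approved(node2) -> green(node2)]. New: green(node2).
Closure: {active(node2), approved(node2), blue(node2), closed(node2), cold(node2), flagged(node2), flies(node2), green(node2), has_feathers(node2), hot(node2), large(node2), locked(node2), metal(node2), open(node2), p73(node2), penguin(node2), ready(node2), red(node2), signed(node2), small(node2), stale(node2), swims(node2), valid(node2), visible(node2), wooden(node2)} — 25 facts.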